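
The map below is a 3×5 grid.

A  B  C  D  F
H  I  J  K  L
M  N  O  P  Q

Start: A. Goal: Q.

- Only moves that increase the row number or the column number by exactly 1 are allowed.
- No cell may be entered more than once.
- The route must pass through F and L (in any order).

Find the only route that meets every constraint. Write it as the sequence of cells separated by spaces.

Moves only go right or down, so the column and row indices never decrease.
Route from A: right 4 to F, down 2 to Q — 6 moves in all.
Check: all required cells visited.

A B C D F L Q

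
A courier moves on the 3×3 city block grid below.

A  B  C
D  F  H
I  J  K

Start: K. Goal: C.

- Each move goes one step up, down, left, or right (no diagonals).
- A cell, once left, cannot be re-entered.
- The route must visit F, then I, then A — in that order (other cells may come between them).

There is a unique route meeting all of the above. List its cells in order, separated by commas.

The waypoints must appear in the order F, I, A, with no cell reused.
Route from K: up 1 to H, left 1 to F, down 1 to J, left 1 to I, up 2 to A, right 2 to C — 8 moves in all.
Check: order respected (F at step 2, I at step 4, A at step 6).

K, H, F, J, I, D, A, B, C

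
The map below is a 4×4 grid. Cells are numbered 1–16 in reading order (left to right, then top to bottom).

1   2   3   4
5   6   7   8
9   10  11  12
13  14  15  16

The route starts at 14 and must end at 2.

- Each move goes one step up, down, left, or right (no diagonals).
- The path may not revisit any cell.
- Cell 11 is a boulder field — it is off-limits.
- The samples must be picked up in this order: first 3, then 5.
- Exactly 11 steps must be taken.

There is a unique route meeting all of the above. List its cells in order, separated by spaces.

14 15 16 12 8 4 3 7 6 5 1 2

The waypoints must appear in the order 3, 5, with no cell reused.
Route from 14: right 2 to 16, up 3 to 4, left 1 to 3, down 1 to 7, left 2 to 5, up 1 to 1, right 1 to 2 — 11 moves in all.
Check: order respected (3 at step 6, 5 at step 9); 11 moves as required.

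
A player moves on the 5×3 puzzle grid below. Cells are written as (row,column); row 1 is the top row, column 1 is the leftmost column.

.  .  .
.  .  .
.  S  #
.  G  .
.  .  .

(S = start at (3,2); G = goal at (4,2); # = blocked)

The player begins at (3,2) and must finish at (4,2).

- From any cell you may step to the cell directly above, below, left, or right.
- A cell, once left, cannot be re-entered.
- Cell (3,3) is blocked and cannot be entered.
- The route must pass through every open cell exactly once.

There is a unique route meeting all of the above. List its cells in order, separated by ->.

Need to visit all 14 open cells exactly once, starting at (3,2) and ending at (4,2).
Cell (4,3) has only two open neighbours ((5,3) and (4,2)), so the path must pass straight through it: one of those is the cell it's entered from and the other is where it exits.
Route from (3,2): up 1 to (2,2), right 1 to (2,3), up 1 to (1,3), left 2 to (1,1), down 4 to (5,1), right 2 to (5,3), up 1 to (4,3), left 1 to (4,2) — 13 moves in all.
Check: all 14 open cells covered.

(3,2) -> (2,2) -> (2,3) -> (1,3) -> (1,2) -> (1,1) -> (2,1) -> (3,1) -> (4,1) -> (5,1) -> (5,2) -> (5,3) -> (4,3) -> (4,2)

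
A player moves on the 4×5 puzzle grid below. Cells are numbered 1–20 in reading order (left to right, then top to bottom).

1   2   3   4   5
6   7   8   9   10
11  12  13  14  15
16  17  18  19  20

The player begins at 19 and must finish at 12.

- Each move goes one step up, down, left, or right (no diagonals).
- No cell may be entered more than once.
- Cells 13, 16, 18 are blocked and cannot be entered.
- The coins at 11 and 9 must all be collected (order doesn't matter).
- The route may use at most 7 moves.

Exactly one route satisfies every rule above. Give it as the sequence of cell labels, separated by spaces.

Any route must reach 11 and 9 and still end at 12 within 7 moves, so the order of the required stops is forced.
Route from 19: up 2 to 9, left 3 to 6, down 1 to 11, right 1 to 12 — 7 moves in all.
Check: all required cells visited; 7 ≤ 7 moves.

19 14 9 8 7 6 11 12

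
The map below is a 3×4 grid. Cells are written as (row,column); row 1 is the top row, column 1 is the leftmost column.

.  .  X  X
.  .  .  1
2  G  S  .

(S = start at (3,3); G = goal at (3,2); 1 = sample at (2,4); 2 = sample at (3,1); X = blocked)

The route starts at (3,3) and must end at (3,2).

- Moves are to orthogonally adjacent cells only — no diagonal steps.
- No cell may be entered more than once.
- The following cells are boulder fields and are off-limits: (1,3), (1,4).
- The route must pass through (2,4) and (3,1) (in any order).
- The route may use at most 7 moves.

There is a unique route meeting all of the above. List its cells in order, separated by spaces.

Any route must reach (2,4) and (3,1) and still end at (3,2) within 7 moves, so the order of the required stops is forced.
Route from (3,3): right to (3,4), up to (2,4), 3× left (reaching (2,1)), down to (3,1), right to (3,2) — 7 moves in all.
Check: all required cells visited; 7 ≤ 7 moves.

(3,3) (3,4) (2,4) (2,3) (2,2) (2,1) (3,1) (3,2)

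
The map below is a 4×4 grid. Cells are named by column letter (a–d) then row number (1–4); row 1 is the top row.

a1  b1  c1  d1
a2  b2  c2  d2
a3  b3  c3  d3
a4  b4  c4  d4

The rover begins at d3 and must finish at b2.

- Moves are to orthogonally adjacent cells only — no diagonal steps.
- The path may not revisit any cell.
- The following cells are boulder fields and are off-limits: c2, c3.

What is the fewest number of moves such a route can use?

5

The Manhattan distance from d3 to b2 is |3−2| + |4−2| = 3, so at least 3 moves are needed.
That bound ignores the blocked cells. Measuring each leg by the fewest moves that actually steer around them (d3→b2: 5) raises the lower bound to 5.
A route of 5 moves exists: d3 → d2 → d1 → c1 → b1 → b2.
Since 5 matches that lower bound, it is optimal.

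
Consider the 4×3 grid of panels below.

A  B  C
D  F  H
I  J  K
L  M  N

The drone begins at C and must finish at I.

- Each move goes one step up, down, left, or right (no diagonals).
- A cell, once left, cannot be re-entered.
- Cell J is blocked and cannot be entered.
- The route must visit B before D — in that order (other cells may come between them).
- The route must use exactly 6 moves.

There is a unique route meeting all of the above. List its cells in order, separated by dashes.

The waypoints must appear in the order B, D, with no cell reused.
Route from C: down 1 to H, left 1 to F, up 1 to B, left 1 to A, down 2 to I — 6 moves in all.
Check: order respected (B at step 3, D at step 5); 6 moves as required.

C - H - F - B - A - D - I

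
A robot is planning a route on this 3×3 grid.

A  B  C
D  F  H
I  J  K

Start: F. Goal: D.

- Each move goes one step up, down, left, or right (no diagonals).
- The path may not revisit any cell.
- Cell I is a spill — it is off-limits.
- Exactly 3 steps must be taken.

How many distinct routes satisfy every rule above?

Need simple routes of exactly 3 moves from F to D (Manhattan distance 1, so 1 moves are spent on a detour and 1 undoing it).
Enumerating: F B A D.
That gives 1 route.

1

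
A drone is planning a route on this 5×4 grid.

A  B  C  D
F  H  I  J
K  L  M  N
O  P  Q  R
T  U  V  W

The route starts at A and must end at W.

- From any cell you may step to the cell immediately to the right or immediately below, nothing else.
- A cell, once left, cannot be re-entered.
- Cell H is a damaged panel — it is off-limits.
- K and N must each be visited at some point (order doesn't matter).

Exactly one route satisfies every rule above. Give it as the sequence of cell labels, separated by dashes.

Moves only go right or down, so the column and row indices never decrease.
Route from A: down 2 to K, right 3 to N, down 2 to W — 7 moves in all.
Check: all required cells visited.

A - F - K - L - M - N - R - W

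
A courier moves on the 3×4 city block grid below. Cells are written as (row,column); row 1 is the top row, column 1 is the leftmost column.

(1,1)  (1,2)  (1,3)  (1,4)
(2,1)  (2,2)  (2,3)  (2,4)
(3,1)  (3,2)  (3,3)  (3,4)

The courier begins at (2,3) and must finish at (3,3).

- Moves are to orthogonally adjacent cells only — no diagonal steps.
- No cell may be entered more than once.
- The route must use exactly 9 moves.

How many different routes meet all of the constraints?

Need simple routes of exactly 9 moves from (2,3) to (3,3) (Manhattan distance 1, so 4 moves are spent on a detour and 4 undoing it).
Enumerating: (2,3) (2,2) (2,1) (1,1) (1,2) (1,3) (1,4) (2,4) (3,4) (3,3) | (2,3) (2,4) (1,4) (1,3) (1,2) (2,2) (2,1) (3,1) (3,2) (3,3) | (2,3) (2,4) (1,4) (1,3) (1,2) (1,1) (2,1) (3,1) (3,2) (3,3) | (2,3) (2,4) (1,4) (1,3) (1,2) (1,1) (2,1) (2,2) (3,2) (3,3).
That gives 4 routes.

4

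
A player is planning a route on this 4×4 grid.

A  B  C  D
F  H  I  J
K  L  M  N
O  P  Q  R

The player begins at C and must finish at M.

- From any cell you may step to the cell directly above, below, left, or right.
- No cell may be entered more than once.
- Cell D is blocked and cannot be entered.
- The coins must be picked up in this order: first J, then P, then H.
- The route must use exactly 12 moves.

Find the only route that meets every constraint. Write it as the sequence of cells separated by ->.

The waypoints must appear in the order J, P, H, with no cell reused.
Route from C: down to I, right to J, 2× down (reaching R), 3× left (reaching O), 2× up (reaching F), right to H, down to L, right to M — 12 moves in all.
Check: order respected (J at step 2, P at step 6, H at step 10); 12 moves as required.

C -> I -> J -> N -> R -> Q -> P -> O -> K -> F -> H -> L -> M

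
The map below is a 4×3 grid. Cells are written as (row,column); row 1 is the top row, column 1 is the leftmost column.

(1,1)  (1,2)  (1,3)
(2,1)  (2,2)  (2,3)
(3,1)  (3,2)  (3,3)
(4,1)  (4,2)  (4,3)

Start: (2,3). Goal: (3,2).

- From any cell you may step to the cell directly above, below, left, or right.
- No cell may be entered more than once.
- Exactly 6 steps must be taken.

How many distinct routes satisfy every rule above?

6

Need simple routes of exactly 6 moves from (2,3) to (3,2) (Manhattan distance 2, so 2 moves are spent on a detour and 2 undoing it).
Enumerating: (2,3) (1,3) (1,2) (2,2) (2,1) (3,1) (3,2) | (2,3) (1,3) (1,2) (1,1) (2,1) (3,1) (3,2) | (2,3) (1,3) (1,2) (1,1) (2,1) (2,2) (3,2) | (2,3) (3,3) (4,3) (4,2) (4,1) (3,1) (3,2) | (2,3) (2,2) (1,2) (1,1) (2,1) (3,1) (3,2) | (2,3) (2,2) (2,1) (3,1) (4,1) (4,2) (3,2).
That gives 6 routes.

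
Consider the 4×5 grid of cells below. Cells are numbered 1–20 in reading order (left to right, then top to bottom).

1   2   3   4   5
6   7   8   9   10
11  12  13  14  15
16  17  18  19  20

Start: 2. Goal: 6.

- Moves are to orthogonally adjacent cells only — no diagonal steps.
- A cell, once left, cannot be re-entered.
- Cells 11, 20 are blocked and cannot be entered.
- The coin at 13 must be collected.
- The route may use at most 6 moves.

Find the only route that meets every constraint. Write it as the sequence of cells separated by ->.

2 -> 3 -> 8 -> 13 -> 12 -> 7 -> 6

The budget equals the shortest possible length, so every move has to be on a shortest route through the required cells.
Route from 2: right to 3, 2× down (reaching 13), left to 12, up to 7, left to 6 — 6 moves in all.
Check: all required cells visited; 6 ≤ 6 moves.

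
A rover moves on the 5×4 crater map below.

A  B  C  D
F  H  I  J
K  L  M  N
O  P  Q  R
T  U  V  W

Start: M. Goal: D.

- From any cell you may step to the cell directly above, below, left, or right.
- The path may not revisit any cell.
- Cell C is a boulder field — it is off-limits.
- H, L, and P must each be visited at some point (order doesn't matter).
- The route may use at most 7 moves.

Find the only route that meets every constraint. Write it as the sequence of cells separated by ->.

Any route must reach H, L, and P and still end at D within 7 moves, so the order of the required stops is forced.
Route from M: down to Q, left to P, 2× up (reaching H), 2× right (reaching J), up to D — 7 moves in all.
Check: all required cells visited; 7 ≤ 7 moves.

M -> Q -> P -> L -> H -> I -> J -> D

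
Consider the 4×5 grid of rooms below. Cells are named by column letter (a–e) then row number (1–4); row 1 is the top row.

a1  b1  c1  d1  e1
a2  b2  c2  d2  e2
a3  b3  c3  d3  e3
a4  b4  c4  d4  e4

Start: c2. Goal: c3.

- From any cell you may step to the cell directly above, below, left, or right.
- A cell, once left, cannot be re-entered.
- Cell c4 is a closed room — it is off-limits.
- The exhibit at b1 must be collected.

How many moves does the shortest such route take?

Any route passes through b1 somewhere between c2 and c3. Summing Manhattan distances along the two legs (c2 → b1 → c3) gives a lower bound of 2 + 3 = 5 moves.
A route of 5 moves achieves this: c2 → c1 → b1 → b2 → b3 → c3.
Since 5 matches the lower bound, it is optimal.

5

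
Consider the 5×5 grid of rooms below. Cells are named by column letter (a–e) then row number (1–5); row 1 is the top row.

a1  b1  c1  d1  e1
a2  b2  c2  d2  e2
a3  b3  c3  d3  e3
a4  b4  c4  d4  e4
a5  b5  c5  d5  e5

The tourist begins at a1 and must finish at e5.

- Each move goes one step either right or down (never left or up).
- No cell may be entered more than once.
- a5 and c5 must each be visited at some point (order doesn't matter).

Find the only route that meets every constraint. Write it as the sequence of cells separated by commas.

a1, a2, a3, a4, a5, b5, c5, d5, e5

Moves only go right or down, so the column and row indices never decrease.
Route from a1: down 4 to a5, right 4 to e5 — 8 moves in all.
Check: all required cells visited.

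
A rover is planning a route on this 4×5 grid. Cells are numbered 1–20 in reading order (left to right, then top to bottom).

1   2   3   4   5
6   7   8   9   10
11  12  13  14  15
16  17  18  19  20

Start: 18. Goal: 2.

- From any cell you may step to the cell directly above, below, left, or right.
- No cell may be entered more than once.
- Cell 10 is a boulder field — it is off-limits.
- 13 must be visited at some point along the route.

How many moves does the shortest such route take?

4

Any route passes through 13 somewhere between 18 and 2. Summing Manhattan distances along the two legs (18 → 13 → 2) gives a lower bound of 1 + 3 = 4 moves.
A route of 4 moves achieves this: 18 → 13 → 8 → 3 → 2.
Since 4 matches the lower bound, it is optimal.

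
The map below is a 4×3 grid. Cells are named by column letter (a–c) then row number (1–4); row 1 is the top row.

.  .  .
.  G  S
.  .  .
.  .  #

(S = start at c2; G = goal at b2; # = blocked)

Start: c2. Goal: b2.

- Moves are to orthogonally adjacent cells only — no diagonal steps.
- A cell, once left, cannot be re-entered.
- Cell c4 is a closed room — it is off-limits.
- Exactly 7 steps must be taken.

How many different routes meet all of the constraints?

Need simple routes of exactly 7 moves from c2 to b2 (Manhattan distance 1, so 3 moves are spent on a detour and 3 undoing it).
Enumerating: c2 c1 b1 a1 a2 a3 b3 b2 | c2 c3 b3 b4 a4 a3 a2 b2 | c2 c3 b3 a3 a2 a1 b1 b2.
That gives 3 routes.

3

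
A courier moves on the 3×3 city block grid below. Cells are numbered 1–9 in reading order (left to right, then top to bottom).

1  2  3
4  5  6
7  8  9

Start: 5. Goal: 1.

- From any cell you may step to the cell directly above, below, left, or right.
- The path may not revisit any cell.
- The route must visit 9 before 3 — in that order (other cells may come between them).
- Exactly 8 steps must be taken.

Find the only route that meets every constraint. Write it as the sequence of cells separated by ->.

The waypoints must appear in the order 9, 3, with no cell reused.
Route from 5: left to 4, down to 7, 2× right (reaching 9), 2× up (reaching 3), 2× left (reaching 1) — 8 moves in all.
Check: order respected (9 at step 4, 3 at step 6); 8 moves as required.

5 -> 4 -> 7 -> 8 -> 9 -> 6 -> 3 -> 2 -> 1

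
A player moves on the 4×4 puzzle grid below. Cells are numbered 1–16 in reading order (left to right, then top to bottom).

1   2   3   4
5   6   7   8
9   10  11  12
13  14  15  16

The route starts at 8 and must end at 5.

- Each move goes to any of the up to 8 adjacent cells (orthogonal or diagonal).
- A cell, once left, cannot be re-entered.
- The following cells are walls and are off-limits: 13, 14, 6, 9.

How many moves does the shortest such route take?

With diagonal moves allowed, the Chebyshev distance max(|Δrow|,|Δcol|) from 8 to 5 is 3, so at least 3 moves are needed.
A route of 3 moves achieves this: 8 → 3 → 2 → 5.
Since 3 matches the lower bound, it is optimal.

3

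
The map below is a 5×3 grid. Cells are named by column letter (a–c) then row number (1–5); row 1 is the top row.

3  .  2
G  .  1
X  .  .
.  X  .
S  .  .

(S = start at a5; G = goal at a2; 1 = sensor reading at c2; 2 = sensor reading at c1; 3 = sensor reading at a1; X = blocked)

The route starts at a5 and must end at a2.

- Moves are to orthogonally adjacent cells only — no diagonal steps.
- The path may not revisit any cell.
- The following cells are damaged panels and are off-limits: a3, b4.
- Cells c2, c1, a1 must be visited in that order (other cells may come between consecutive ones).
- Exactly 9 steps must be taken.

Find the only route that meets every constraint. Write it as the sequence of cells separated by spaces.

a5 b5 c5 c4 c3 c2 c1 b1 a1 a2

The waypoints must appear in the order c2, c1, a1, with no cell reused.
Route from a5: right 2 to c5, up 4 to c1, left 2 to a1, down 1 to a2 — 9 moves in all.
Check: order respected (1 at step 5, 2 at step 6, 3 at step 8); 9 moves as required.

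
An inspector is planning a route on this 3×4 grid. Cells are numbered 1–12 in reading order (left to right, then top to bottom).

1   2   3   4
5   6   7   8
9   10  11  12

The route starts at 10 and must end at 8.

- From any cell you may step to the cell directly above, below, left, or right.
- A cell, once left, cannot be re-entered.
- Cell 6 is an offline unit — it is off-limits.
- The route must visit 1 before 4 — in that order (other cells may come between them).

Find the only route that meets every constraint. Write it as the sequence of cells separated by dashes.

The waypoints must appear in the order 1, 4, with no cell reused.
Route from 10: left to 9, 2× up (reaching 1), 3× right (reaching 4), down to 8 — 7 moves in all.
Check: order respected (1 at step 3, 4 at step 6).

10 - 9 - 5 - 1 - 2 - 3 - 4 - 8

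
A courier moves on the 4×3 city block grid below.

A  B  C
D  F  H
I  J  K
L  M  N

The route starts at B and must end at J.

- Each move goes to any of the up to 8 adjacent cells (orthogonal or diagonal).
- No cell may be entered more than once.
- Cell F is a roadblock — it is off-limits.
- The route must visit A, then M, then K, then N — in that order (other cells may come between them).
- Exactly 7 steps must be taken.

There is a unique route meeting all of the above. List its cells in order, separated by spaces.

The waypoints must appear in the order A, M, K, N, with no cell reused.
Route from B: left 1 to A, down 2 to I, down-right 1 to M, up-right 1 to K, down 1 to N, up-left 1 to J — 7 moves in all.
Check: order respected (A at step 1, M at step 4, K at step 5, N at step 6); 7 moves as required.

B A D I M K N J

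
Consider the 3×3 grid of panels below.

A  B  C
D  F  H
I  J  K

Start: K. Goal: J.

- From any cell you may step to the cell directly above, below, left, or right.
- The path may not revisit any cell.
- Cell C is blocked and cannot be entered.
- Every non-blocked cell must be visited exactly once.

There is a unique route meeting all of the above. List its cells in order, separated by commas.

K, H, F, B, A, D, I, J

Need to visit all 8 open cells exactly once, starting at K and ending at J.
Cell A has only two open neighbours (D and B), so the path must pass straight through it: one of those is the cell it's entered from and the other is where it exits.
Route from K: up to H, left to F, up to B, left to A, 2× down (reaching I), right to J — 7 moves in all.
Check: all 8 open cells covered.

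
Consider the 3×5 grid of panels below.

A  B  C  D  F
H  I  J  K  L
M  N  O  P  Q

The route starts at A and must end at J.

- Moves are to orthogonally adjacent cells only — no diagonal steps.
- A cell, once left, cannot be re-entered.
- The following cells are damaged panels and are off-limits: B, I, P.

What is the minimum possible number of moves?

The Manhattan distance from A to J is |1−2| + |1−3| = 3, so at least 3 moves are needed.
That bound ignores the blocked cells. Measuring each leg by the fewest moves that actually steer around them (A→J: 5) raises the lower bound to 5.
A route of 5 moves exists: A → H → M → N → O → J.
Since 5 matches that lower bound, it is optimal.

5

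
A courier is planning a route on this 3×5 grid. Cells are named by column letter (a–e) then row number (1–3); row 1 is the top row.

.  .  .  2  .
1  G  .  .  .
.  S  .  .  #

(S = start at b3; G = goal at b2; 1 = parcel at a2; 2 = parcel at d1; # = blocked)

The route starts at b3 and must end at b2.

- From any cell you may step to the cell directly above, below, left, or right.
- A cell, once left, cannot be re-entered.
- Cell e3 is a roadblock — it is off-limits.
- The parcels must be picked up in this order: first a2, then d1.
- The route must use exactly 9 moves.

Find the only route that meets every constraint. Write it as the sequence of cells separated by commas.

The waypoints must appear in the order a2, d1, with no cell reused.
Route from b3: left to a3, 2× up (reaching a1), 3× right (reaching d1), down to d2, 2× left (reaching b2) — 9 moves in all.
Check: order respected (1 at step 2, 2 at step 6); 9 moves as required.

b3, a3, a2, a1, b1, c1, d1, d2, c2, b2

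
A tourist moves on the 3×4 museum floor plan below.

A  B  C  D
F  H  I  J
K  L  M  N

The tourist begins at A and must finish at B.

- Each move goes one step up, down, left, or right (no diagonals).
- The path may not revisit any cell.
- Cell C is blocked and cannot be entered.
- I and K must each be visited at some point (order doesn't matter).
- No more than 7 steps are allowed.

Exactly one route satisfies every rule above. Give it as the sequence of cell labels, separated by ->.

The budget equals the shortest possible length, so every move has to be on a shortest route through the required cells.
Route from A: 2× down (reaching K), 2× right (reaching M), up to I, left to H, up to B — 7 moves in all.
Check: all required cells visited; 7 ≤ 7 moves.

A -> F -> K -> L -> M -> I -> H -> B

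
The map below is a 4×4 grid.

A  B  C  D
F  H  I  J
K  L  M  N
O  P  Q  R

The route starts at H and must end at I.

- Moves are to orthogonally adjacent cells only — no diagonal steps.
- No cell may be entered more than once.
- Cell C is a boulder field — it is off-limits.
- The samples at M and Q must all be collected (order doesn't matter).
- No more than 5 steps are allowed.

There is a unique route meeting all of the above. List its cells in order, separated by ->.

Any route must reach M and Q and still end at I within 5 moves, so the order of the required stops is forced.
Route from H: down 2 to P, right 1 to Q, up 2 to I — 5 moves in all.
Check: all required cells visited; 5 ≤ 5 moves.

H -> L -> P -> Q -> M -> I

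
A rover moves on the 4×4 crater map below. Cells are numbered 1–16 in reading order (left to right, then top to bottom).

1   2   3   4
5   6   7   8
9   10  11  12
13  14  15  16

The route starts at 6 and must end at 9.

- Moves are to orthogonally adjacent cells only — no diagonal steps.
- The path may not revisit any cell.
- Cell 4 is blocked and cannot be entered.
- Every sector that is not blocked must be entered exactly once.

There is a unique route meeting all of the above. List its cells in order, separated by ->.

Need to visit all 15 open cells exactly once, starting at 6 and ending at 9.
Route from 6: left 1 to 5, up 1 to 1, right 2 to 3, down 1 to 7, right 1 to 8, down 2 to 16, left 1 to 15, up 1 to 11, left 1 to 10, down 1 to 14, left 1 to 13, up 1 to 9 — 14 moves in all.
Check: all 15 open cells covered.

6 -> 5 -> 1 -> 2 -> 3 -> 7 -> 8 -> 12 -> 16 -> 15 -> 11 -> 10 -> 14 -> 13 -> 9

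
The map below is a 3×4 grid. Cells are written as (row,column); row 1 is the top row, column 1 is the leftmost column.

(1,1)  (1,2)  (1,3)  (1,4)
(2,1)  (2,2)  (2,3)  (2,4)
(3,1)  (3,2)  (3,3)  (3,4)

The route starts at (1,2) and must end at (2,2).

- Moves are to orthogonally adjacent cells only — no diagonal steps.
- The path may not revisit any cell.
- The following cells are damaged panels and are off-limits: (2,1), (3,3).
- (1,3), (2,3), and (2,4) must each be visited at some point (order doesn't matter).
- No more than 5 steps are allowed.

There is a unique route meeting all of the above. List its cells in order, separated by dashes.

Any route must reach (1,3), (2,3), and (2,4) and still end at (2,2) within 5 moves, so the order of the required stops is forced.
Route from (1,2): right 2 to (1,4), down 1 to (2,4), left 2 to (2,2) — 5 moves in all.
Check: all required cells visited; 5 ≤ 5 moves.

(1,2) - (1,3) - (1,4) - (2,4) - (2,3) - (2,2)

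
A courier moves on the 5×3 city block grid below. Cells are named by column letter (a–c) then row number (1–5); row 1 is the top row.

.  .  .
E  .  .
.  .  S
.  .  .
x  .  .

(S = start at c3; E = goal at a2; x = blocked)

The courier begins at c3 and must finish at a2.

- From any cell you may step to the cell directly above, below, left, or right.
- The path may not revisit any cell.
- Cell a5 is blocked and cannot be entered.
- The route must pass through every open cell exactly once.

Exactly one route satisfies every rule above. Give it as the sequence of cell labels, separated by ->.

Need to visit all 14 open cells exactly once, starting at c3 and ending at a2.
Cell c1 has only two open neighbours (c2 and b1), so the path must pass straight through it: one of those is the cell it's entered from and the other is where it exits.
Route from c3: 2× down (reaching c5), left to b5, up to b4, left to a4, up to a3, right to b3, up to b2, right to c2, up to c1, 2× left (reaching a1), down to a2 — 13 moves in all.
Check: all 14 open cells covered.

c3 -> c4 -> c5 -> b5 -> b4 -> a4 -> a3 -> b3 -> b2 -> c2 -> c1 -> b1 -> a1 -> a2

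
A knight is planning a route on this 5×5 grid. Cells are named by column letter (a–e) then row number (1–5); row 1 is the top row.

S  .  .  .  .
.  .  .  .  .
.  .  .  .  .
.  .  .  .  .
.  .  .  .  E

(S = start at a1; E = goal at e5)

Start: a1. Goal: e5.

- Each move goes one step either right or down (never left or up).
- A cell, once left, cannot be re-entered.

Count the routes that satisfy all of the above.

A right/down-only route from a1 to e5 makes exactly 4 down-moves and 4 right-moves in some order.
With no other constraints that would be C(8,4) = 70 routes.
That gives 70 routes.

70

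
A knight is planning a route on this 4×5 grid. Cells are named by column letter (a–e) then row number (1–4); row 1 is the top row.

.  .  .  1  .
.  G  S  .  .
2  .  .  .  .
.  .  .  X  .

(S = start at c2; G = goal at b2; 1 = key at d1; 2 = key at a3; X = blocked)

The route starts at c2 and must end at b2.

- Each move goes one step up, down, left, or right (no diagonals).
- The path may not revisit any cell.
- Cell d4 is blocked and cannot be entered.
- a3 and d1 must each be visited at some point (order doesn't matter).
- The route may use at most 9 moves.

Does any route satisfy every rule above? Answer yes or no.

yes

One route that works: c2 → c1 → d1 → d2 → d3 → c3 → b3 → a3 → a2 → b2.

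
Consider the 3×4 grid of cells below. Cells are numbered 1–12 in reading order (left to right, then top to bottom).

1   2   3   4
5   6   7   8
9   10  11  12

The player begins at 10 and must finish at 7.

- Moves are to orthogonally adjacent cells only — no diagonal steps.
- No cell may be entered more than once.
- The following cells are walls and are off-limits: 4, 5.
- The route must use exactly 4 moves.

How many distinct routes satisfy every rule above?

2

Need simple routes of exactly 4 moves from 10 to 7 (Manhattan distance 2, so 1 moves are spent on a detour and 1 undoing it).
Enumerating: 10 6 2 3 7 | 10 11 12 8 7.
That gives 2 routes.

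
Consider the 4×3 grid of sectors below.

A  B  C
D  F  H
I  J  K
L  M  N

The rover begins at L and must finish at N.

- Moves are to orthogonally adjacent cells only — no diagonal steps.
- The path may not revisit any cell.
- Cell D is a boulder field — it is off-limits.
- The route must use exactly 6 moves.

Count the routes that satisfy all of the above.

Need simple routes of exactly 6 moves from L to N (Manhattan distance 2, so 2 moves are spent on a detour and 2 undoing it).
Enumerating: L I J F H K N | L M J F H K N.
That gives 2 routes.

2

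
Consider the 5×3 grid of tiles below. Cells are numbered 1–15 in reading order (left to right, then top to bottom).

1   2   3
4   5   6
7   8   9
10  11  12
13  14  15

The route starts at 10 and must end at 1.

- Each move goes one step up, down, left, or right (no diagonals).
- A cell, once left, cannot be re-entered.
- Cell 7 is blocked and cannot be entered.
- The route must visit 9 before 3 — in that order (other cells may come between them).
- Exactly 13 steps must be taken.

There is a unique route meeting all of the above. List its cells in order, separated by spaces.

The waypoints must appear in the order 9, 3, with no cell reused.
Route from 10: down to 13, 2× right (reaching 15), up to 12, left to 11, up to 8, right to 9, 2× up (reaching 3), left to 2, down to 5, left to 4, up to 1 — 13 moves in all.
Check: order respected (9 at step 7, 3 at step 9); 13 moves as required.

10 13 14 15 12 11 8 9 6 3 2 5 4 1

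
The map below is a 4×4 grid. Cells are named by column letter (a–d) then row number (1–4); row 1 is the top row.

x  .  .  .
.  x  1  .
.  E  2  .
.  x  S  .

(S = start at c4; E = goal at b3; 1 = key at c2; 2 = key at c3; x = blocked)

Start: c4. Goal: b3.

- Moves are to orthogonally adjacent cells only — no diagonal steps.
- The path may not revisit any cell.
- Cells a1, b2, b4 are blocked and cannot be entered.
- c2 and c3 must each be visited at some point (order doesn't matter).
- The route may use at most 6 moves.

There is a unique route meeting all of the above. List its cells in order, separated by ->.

The budget equals the shortest possible length, so every move has to be on a shortest route through the required cells.
Route from c4: right to d4, 2× up (reaching d2), left to c2, down to c3, left to b3 — 6 moves in all.
Check: all required cells visited; 6 ≤ 6 moves.

c4 -> d4 -> d3 -> d2 -> c2 -> c3 -> b3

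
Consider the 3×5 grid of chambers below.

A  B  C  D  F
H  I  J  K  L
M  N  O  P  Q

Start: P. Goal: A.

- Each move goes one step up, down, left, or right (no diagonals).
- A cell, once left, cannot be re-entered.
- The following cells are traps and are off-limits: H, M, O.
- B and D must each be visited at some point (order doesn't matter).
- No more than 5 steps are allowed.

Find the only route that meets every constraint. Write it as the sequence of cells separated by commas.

The 5-move cap with required stops at B, D leaves no slack for detours.
Route from P: 2× up (reaching D), 3× left (reaching A) — 5 moves in all.
Check: all required cells visited; 5 ≤ 5 moves.

P, K, D, C, B, A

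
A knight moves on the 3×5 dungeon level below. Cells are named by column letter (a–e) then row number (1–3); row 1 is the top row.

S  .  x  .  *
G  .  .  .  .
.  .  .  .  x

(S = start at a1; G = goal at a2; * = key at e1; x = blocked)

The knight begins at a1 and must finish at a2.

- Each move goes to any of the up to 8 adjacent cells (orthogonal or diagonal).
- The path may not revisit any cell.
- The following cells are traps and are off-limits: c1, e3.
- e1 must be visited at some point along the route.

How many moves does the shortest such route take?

Any route passes through e1 somewhere between a1 and a2. Summing Chebyshev distances along the two legs (a1 → e1 → a2) gives a lower bound of 4 + 4 = 8 moves.
A route of 8 moves achieves this: a1 → b1 → c2 → d1 → e1 → d2 → c3 → b2 → a2.
Since 8 matches the lower bound, it is optimal.

8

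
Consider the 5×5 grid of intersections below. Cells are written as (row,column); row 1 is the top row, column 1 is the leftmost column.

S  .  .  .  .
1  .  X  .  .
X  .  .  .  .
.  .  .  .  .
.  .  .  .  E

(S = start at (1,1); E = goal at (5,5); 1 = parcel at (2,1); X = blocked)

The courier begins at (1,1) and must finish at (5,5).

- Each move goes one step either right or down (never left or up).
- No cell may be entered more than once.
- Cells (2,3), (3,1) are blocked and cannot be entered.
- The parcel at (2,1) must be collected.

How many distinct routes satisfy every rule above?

A right/down-only route from (1,1) to (5,5) makes exactly 4 down-moves and 4 right-moves in some order.
With no other constraints that would be C(8,4) = 70 routes.
Split at (2,1) and multiply the segment counts (each segment already excludes blocked cells): (1,1)→(2,1): 1; (2,1)→(5,5): 10; product = 10.
That gives 10 routes.

10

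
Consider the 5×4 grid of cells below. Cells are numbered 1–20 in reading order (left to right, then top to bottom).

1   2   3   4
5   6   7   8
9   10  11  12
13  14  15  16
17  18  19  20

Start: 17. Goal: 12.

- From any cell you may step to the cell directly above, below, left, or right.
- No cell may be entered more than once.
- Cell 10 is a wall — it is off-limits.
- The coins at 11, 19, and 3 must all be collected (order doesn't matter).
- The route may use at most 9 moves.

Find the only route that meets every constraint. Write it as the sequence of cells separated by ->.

The budget equals the shortest possible length, so every move has to be on a shortest route through the required cells.
Route from 17: right 2 to 19, up 4 to 3, right 1 to 4, down 2 to 12 — 9 moves in all.
Check: all required cells visited; 9 ≤ 9 moves.

17 -> 18 -> 19 -> 15 -> 11 -> 7 -> 3 -> 4 -> 8 -> 12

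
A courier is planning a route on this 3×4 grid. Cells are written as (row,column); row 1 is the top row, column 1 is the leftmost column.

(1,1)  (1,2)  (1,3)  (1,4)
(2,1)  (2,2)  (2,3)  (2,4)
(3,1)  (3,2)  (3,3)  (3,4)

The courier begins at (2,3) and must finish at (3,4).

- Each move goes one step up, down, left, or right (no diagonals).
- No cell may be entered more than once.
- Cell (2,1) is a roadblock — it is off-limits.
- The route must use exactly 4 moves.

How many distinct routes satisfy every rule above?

2

Need simple routes of exactly 4 moves from (2,3) to (3,4) (Manhattan distance 2, so 1 moves are spent on a detour and 1 undoing it).
Enumerating: (2,3) (1,3) (1,4) (2,4) (3,4) | (2,3) (2,2) (3,2) (3,3) (3,4).
That gives 2 routes.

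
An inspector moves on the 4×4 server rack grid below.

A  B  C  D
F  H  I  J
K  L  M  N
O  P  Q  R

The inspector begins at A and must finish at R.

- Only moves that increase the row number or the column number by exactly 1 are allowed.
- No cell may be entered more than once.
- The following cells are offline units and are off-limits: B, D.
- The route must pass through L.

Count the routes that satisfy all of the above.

A right/down-only route from A to R makes exactly 3 down-moves and 3 right-moves in some order.
With no other constraints that would be C(6,3) = 20 routes.
Split at L and multiply the segment counts (each segment already excludes blocked cells): A→L: 2; L→R: 3; product = 6.
That gives 6 routes.

6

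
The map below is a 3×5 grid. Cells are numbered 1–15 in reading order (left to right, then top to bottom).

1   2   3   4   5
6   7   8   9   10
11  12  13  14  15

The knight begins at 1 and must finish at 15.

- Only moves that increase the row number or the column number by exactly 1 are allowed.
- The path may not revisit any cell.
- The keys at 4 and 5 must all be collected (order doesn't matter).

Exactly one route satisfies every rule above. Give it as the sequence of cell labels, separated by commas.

Moves only go right or down, so the column and row indices never decrease.
Route from 1: right 4 to 5, down 2 to 15 — 6 moves in all.
Check: all required cells visited.

1, 2, 3, 4, 5, 10, 15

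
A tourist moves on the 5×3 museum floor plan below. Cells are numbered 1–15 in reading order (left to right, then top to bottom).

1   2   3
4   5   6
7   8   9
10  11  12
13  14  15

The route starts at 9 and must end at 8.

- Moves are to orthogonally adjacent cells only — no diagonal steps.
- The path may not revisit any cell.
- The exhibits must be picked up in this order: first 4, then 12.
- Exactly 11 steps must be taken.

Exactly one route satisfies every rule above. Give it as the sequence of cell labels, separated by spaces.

The waypoints must appear in the order 4, 12, with no cell reused.
Route from 9: up 1 to 6, left 2 to 4, down 3 to 13, right 2 to 15, up 1 to 12, left 1 to 11, up 1 to 8 — 11 moves in all.
Check: order respected (4 at step 3, 12 at step 9); 11 moves as required.

9 6 5 4 7 10 13 14 15 12 11 8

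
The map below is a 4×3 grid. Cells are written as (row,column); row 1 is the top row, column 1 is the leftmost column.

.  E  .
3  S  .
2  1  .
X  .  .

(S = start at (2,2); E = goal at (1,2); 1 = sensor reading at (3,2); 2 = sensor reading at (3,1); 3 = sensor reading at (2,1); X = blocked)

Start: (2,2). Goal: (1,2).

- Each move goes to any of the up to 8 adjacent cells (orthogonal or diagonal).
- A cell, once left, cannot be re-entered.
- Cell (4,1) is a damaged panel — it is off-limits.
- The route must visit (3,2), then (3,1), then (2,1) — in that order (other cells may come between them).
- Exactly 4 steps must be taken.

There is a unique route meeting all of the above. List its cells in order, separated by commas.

The waypoints must appear in the order (3,2), (3,1), (2,1), with no cell reused.
Route from (2,2): down 1 to (3,2), left 1 to (3,1), up 1 to (2,1), up-right 1 to (1,2) — 4 moves in all.
Check: order respected (1 at step 1, 2 at step 2, 3 at step 3); 4 moves as required.

(2,2), (3,2), (3,1), (2,1), (1,2)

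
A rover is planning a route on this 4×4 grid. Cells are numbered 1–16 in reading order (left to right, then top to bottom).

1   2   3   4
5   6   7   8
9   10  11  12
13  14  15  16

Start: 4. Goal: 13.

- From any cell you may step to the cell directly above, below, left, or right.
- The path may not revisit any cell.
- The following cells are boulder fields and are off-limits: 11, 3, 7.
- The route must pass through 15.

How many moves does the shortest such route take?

6

Any route passes through 15 somewhere between 4 and 13. Summing Manhattan distances along the two legs (4 → 15 → 13) gives a lower bound of 4 + 2 = 6 moves.
A route of 6 moves achieves this: 4 → 8 → 12 → 16 → 15 → 14 → 13.
Since 6 matches the lower bound, it is optimal.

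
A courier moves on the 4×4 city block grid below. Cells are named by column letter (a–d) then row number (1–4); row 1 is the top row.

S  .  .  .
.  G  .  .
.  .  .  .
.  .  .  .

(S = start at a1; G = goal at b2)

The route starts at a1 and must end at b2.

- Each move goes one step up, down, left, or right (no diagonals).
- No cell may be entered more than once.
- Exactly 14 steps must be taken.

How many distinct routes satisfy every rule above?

Need simple routes of exactly 14 moves from a1 to b2 (Manhattan distance 2, so 6 moves are spent on a detour and 6 undoing it).
Branch systematically from the start, pruning whenever the remaining move budget drops below the Manhattan distance to b2 or differs from it in parity. Grouping the completions by first move — via a2: 6; via b1: 6 — and summing: 6 + 6 = 12.
That gives 12 routes.

12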